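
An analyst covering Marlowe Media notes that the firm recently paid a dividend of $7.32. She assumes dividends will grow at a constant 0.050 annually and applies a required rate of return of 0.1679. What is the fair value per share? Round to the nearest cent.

$65.19

Gordon growth model: P₀ = D₁/(r − g). D₁ = 7.32 × (1 + 0.05) = 7.6860.
P₀ = 7.6860 / (0.1679 − 0.05) = 7.6860 / 0.1179 = 65.1908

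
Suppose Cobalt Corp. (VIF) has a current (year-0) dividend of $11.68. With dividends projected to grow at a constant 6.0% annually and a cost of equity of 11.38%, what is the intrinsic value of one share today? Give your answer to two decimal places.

$230.13

Gordon growth model: P₀ = D₁/(r − g). D₁ = 11.68 × (1 + 0.06) = 12.3808.
P₀ = 12.3808 / (0.1138 − 0.06) = 12.3808 / 0.0538 = 230.1264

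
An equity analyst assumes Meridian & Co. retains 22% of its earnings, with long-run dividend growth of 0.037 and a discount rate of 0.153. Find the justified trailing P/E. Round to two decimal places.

6.97

Payout ratio b = 1 − 0.22 = 0.78.
Justified trailing P/E = b(1+g)/(r−g) = 0.78×(1+0.037)/(0.153−0.037) = 6.9729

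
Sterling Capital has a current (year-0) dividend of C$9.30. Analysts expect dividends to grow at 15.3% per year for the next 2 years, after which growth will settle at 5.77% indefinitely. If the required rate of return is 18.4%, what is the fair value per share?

C$91.73

Two-stage DDM. Project D₁…D_2 at 0.153, terminal growth 0.0577, discount at r = 0.184.
D_1 = 10.7229
D_2 = 12.3635
Terminal value at t=2: TV = D_3/(r−g) = 13.0769/(0.184−0.0577) = 103.5382
P₀ = 10.7229/(1+0.184)^1 + 12.3635/(1+0.184)^2 + 103.5382/(1+0.184)^2 = 91.7338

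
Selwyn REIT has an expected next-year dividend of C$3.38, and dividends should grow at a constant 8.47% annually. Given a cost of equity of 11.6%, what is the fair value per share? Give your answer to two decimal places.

Gordon growth model: P₀ = D₁/(r − g), with D₁ = 3.38 given directly.
P₀ = 3.3800 / (0.116 − 0.0847) = 3.3800 / 0.0313 = 107.9872

C$107.99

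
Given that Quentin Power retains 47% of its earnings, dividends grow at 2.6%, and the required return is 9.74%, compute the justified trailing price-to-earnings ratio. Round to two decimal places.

Payout ratio b = 1 − 0.47 = 0.53.
Justified trailing P/E = b(1+g)/(r−g) = 0.53×(1+0.026)/(0.0974−0.026) = 7.6160

7.62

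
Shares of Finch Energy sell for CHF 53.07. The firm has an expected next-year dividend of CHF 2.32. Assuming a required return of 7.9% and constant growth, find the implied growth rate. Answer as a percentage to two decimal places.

From P₀ = D₁/(r − g), the implied growth is g = r − D₁/P₀.
g = 0.079 − 2.32/53.07 = 0.079 − 0.04372 = 0.03528

3.53%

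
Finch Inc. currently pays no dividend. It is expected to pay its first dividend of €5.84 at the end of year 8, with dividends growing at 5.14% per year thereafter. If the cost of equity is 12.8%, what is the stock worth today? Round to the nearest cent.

Deferred-dividend DDM. At t=7 the remaining stream is a growing perpetuity with first payment D_8 = 5.84.
V_7 = D_8/(r−g) = 5.84/(0.128−0.0514) = 76.2402
P₀ = V_7/(1+r)^7 = 76.2402/(1+0.128)^7 = 32.8111

€32.81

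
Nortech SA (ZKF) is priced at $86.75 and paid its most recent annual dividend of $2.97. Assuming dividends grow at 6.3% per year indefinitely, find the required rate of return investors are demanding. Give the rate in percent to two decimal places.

9.94%

Rearranging the constant-growth DDM: r = D₁/P₀ + g.
D₁ = 2.97 × (1 + 0.063) = 3.1571.
r = 3.1571 / 86.75 + 0.063 = 0.03639 + 0.063 = 0.09939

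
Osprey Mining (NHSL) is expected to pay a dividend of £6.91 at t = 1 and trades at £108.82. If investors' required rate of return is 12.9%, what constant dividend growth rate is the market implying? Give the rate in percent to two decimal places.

From P₀ = D₁/(r − g), the implied growth is g = r − D₁/P₀.
g = 0.129 − 6.91/108.82 = 0.129 − 0.06350 = 0.06550

6.55%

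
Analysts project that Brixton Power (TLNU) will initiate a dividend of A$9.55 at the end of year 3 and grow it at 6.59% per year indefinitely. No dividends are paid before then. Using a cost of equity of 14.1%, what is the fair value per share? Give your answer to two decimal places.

Deferred-dividend DDM. At t=2 the remaining stream is a growing perpetuity with first payment D_3 = 9.55.
V_2 = D_3/(r−g) = 9.55/(0.141−0.0659) = 127.1638
P₀ = V_2/(1+r)^2 = 127.1638/(1+0.141)^2 = 97.6770

A$97.68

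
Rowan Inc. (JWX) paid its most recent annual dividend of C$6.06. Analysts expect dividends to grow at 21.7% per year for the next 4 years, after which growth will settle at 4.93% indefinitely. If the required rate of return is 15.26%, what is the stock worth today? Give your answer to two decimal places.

Two-stage DDM. Project D₁…D_4 at 0.217, terminal growth 0.0493, discount at r = 0.1526.
D_1 = 7.3750
D_2 = 8.9754
D_3 = 10.9231
D_4 = 13.2934
Terminal value at t=4: TV = D_5/(r−g) = 13.9487/(0.1526−0.0493) = 135.0313
P₀ = 7.3750/(1+0.1526)^1 + 8.9754/(1+0.1526)^2 + 10.9231/(1+0.1526)^3 + 13.2934/(1+0.1526)^4 + 135.0313/(1+0.1526)^4 = 104.3308

C$104.33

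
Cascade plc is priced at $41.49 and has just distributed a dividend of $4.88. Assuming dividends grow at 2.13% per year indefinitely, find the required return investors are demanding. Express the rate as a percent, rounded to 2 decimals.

Rearranging the constant-growth DDM: r = D₁/P₀ + g.
D₁ = 4.88 × (1 + 0.0213) = 4.9839.
r = 4.9839 / 41.49 + 0.0213 = 0.12012 + 0.0213 = 0.14142

14.14%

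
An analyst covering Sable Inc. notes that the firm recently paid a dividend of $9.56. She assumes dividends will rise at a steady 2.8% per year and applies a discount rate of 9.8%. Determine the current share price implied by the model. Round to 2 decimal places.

Gordon growth model: P₀ = D₁/(r − g). D₁ = 9.56 × (1 + 0.028) = 9.8277.
P₀ = 9.8277 / (0.098 − 0.028) = 9.8277 / 0.07 = 140.3954

$140.40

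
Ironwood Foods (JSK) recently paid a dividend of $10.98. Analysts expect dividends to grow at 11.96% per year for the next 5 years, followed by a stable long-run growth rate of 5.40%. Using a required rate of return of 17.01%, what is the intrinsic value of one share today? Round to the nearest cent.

Two-stage DDM. Project D₁…D_5 at 0.1196, terminal growth 0.054, discount at r = 0.1701.
D_1 = 12.2932
D_2 = 13.7635
D_3 = 15.4096
D_4 = 17.2526
D_5 = 19.3160
Terminal value at t=5: TV = D_6/(r−g) = 20.3590/(0.1701−0.054) = 175.3578
P₀ = 12.2932/(1+0.1701)^1 + 13.7635/(1+0.1701)^2 + 15.4096/(1+0.1701)^3 + 17.2526/(1+0.1701)^4 + 19.3160/(1+0.1701)^5 + 175.3578/(1+0.1701)^5 = 128.1363

$128.14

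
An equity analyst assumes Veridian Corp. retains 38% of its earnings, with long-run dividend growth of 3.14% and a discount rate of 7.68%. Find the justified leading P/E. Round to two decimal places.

13.66

Payout ratio b = 1 − 0.38 = 0.62.
Justified leading P/E = b/(r−g) = 0.62/(0.0768−0.0314) = 13.6564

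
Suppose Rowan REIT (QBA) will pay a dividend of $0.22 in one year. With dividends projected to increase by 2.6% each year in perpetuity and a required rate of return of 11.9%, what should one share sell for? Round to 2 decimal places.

$2.37

Gordon growth model: P₀ = D₁/(r − g), with D₁ = 0.22 given directly.
P₀ = 0.2200 / (0.119 − 0.026) = 0.2200 / 0.093 = 2.3656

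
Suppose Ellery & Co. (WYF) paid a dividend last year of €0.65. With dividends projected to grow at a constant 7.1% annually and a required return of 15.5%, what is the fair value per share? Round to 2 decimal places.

€8.29

Gordon growth model: P₀ = D₁/(r − g). D₁ = 0.65 × (1 + 0.071) = 0.6962.
P₀ = 0.6962 / (0.155 − 0.071) = 0.6962 / 0.084 = 8.2875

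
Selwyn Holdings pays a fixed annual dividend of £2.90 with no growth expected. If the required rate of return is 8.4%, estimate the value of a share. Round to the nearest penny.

Zero-growth DDM (perpetuity): P₀ = D/r = 2.90 / 0.084 = 34.5238

£34.52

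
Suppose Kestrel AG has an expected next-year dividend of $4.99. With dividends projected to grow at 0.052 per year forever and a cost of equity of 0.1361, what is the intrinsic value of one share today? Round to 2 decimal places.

Gordon growth model: P₀ = D₁/(r − g), with D₁ = 4.99 given directly.
P₀ = 4.9900 / (0.1361 − 0.052) = 4.9900 / 0.0841 = 59.3341

$59.33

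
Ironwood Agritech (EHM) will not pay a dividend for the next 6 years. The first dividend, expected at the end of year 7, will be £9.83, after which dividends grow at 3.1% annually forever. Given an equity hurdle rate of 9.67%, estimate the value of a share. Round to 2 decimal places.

£85.99

Deferred-dividend DDM. At t=6 the remaining stream is a growing perpetuity with first payment D_7 = 9.83.
V_6 = D_7/(r−g) = 9.83/(0.0967−0.031) = 149.6195
P₀ = V_6/(1+r)^6 = 149.6195/(1+0.0967)^6 = 85.9926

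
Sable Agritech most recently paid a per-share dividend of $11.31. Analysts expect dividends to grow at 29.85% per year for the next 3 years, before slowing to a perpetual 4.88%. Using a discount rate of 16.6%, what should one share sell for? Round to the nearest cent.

Two-stage DDM. Project D₁…D_3 at 0.2985, terminal growth 0.0488, discount at r = 0.166.
D_1 = 14.6860
D_2 = 19.0698
D_3 = 24.7622
Terminal value at t=3: TV = D_4/(r−g) = 25.9705/(0.166−0.0488) = 221.5917
P₀ = 14.6860/(1+0.166)^1 + 19.0698/(1+0.166)^2 + 24.7622/(1+0.166)^3 + 221.5917/(1+0.166)^3 = 182.0263

$182.03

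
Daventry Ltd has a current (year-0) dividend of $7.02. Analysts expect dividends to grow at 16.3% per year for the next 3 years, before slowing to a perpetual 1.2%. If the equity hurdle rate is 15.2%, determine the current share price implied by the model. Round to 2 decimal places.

Two-stage DDM. Project D₁…D_3 at 0.163, terminal growth 0.012, discount at r = 0.152.
D_1 = 8.1643
D_2 = 9.4950
D_3 = 11.0427
Terminal value at t=3: TV = D_4/(r−g) = 11.1752/(0.152−0.012) = 79.8231
P₀ = 8.1643/(1+0.152)^1 + 9.4950/(1+0.152)^2 + 11.0427/(1+0.152)^3 + 79.8231/(1+0.152)^3 = 73.6769

$73.68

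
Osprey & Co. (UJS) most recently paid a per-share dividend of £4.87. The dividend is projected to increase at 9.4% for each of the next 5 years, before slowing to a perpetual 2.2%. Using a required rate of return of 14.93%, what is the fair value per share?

Two-stage DDM. Project D₁…D_5 at 0.094, terminal growth 0.022, discount at r = 0.1493.
D_1 = 5.3278
D_2 = 5.8286
D_3 = 6.3765
D_4 = 6.9759
D_5 = 7.6316
Terminal value at t=5: TV = D_6/(r−g) = 7.7995/(0.1493−0.022) = 61.2686
P₀ = 5.3278/(1+0.1493)^1 + 5.8286/(1+0.1493)^2 + 6.3765/(1+0.1493)^3 + 6.9759/(1+0.1493)^4 + 7.6316/(1+0.1493)^5 + 61.2686/(1+0.1493)^5 = 51.6068

£51.61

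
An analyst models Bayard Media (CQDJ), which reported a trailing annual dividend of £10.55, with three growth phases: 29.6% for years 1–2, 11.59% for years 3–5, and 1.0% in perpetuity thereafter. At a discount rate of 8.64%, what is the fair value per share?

Three-stage DDM. Project D₁…D_5; terminal Gordon value at t=5 with g = 0.01; discount at r = 0.0864.
D_1 = 13.6728
D_2 = 17.7199
D_3 = 19.7737
D_4 = 22.0655
D_5 = 24.6228
TV_5 = 24.8691/(0.0864−0.01) = 325.5115
P₀ = Σ Dₜ/(1+r)ᵗ + TV_5/(1+r)^5 = 290.2189

£290.22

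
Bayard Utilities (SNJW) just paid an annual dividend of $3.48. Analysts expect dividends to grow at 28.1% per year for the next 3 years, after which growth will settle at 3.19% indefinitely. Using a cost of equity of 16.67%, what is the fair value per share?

$47.88

Two-stage DDM. Project D₁…D_3 at 0.281, terminal growth 0.0319, discount at r = 0.1667.
D_1 = 4.4579
D_2 = 5.7105
D_3 = 7.3152
Terminal value at t=3: TV = D_4/(r−g) = 7.5486/(0.1667−0.0319) = 55.9982
P₀ = 4.4579/(1+0.1667)^1 + 5.7105/(1+0.1667)^2 + 7.3152/(1+0.1667)^3 + 55.9982/(1+0.1667)^3 = 47.8836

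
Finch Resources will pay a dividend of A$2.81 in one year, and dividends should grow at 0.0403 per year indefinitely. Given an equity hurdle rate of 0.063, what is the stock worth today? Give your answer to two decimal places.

A$123.79

Gordon growth model: P₀ = D₁/(r − g), with D₁ = 2.81 given directly.
P₀ = 2.8100 / (0.063 − 0.0403) = 2.8100 / 0.0227 = 123.7885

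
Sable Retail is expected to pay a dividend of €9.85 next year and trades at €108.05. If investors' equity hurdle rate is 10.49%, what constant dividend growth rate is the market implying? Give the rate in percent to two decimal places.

From P₀ = D₁/(r − g), the implied growth is g = r − D₁/P₀.
g = 0.1049 − 9.85/108.05 = 0.1049 − 0.09116 = 0.01374

1.37%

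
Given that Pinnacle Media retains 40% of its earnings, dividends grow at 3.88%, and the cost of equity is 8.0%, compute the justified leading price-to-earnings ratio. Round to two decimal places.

Payout ratio b = 1 − 0.40 = 0.60.
Justified leading P/E = b/(r−g) = 0.60/(0.08−0.0388) = 14.5631

14.56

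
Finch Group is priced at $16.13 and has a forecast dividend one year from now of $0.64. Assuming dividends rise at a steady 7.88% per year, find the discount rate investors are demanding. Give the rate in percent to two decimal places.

Rearranging the constant-growth DDM: r = D₁/P₀ + g.
r = 0.6400 / 16.13 + 0.0788 = 0.03968 + 0.0788 = 0.11848

11.85%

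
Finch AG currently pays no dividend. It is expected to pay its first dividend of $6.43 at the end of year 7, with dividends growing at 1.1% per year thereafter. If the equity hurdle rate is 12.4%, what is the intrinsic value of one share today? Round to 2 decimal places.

Deferred-dividend DDM. At t=6 the remaining stream is a growing perpetuity with first payment D_7 = 6.43.
V_6 = D_7/(r−g) = 6.43/(0.124−0.011) = 56.9027
P₀ = V_6/(1+r)^6 = 56.9027/(1+0.124)^6 = 28.2185

$28.22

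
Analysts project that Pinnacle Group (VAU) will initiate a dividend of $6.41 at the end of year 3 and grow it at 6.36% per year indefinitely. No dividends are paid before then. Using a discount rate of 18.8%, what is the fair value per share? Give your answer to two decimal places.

$36.51

Deferred-dividend DDM. At t=2 the remaining stream is a growing perpetuity with first payment D_3 = 6.41.
V_2 = D_3/(r−g) = 6.41/(0.188−0.0636) = 51.5273
P₀ = V_2/(1+r)^2 = 51.5273/(1+0.188)^2 = 36.5094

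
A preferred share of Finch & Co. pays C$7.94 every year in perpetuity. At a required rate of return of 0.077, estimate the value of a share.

C$103.12

Zero-growth DDM (perpetuity): P₀ = D/r = 7.94 / 0.077 = 103.1169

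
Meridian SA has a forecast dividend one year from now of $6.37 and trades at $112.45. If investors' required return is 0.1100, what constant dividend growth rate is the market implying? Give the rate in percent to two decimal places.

5.34%

From P₀ = D₁/(r − g), the implied growth is g = r − D₁/P₀.
g = 0.11 − 6.37/112.45 = 0.11 − 0.05665 = 0.05335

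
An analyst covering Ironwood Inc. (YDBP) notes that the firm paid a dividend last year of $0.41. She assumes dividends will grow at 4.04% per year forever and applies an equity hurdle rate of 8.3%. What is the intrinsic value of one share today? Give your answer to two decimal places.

Gordon growth model: P₀ = D₁/(r − g). D₁ = 0.41 × (1 + 0.0404) = 0.4266.
P₀ = 0.4266 / (0.083 − 0.0404) = 0.4266 / 0.0426 = 10.0132

$10.01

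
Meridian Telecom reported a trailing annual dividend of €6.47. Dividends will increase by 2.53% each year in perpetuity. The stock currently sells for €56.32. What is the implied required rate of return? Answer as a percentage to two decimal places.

Rearranging the constant-growth DDM: r = D₁/P₀ + g.
D₁ = 6.47 × (1 + 0.0253) = 6.6337.
r = 6.6337 / 56.32 + 0.0253 = 0.11779 + 0.0253 = 0.14309

14.31%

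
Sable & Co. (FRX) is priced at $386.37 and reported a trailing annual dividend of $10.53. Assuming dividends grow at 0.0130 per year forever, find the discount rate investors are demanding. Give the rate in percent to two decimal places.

Rearranging the constant-growth DDM: r = D₁/P₀ + g.
D₁ = 10.53 × (1 + 0.013) = 10.6669.
r = 10.6669 / 386.37 + 0.013 = 0.02761 + 0.013 = 0.04061

4.06%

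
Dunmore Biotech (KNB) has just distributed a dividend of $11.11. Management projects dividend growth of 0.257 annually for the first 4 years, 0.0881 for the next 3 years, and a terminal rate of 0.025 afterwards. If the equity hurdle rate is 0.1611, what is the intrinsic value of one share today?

Three-stage DDM. Project D₁…D_7; terminal Gordon value at t=7 with g = 0.025; discount at r = 0.1611.
D_1 = 13.9653
D_2 = 17.5543
D_3 = 22.0658
D_4 = 27.7367
D_5 = 30.1803
D_6 = 32.8392
D_7 = 35.7324
TV_7 = 36.6257/(0.1611−0.025) = 269.1085
P₀ = Σ Dₜ/(1+r)ᵗ + TV_7/(1+r)^7 = 189.2578

$189.26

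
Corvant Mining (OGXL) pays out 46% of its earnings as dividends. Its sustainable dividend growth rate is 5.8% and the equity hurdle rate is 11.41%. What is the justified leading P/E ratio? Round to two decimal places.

8.20

Justified leading P/E = b/(r−g) = 0.46/(0.1141−0.058) = 8.1996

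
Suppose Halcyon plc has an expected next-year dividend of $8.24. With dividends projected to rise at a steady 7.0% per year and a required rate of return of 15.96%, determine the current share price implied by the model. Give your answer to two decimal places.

Gordon growth model: P₀ = D₁/(r − g), with D₁ = 8.24 given directly.
P₀ = 8.2400 / (0.1596 − 0.07) = 8.2400 / 0.0896 = 91.9643

$91.96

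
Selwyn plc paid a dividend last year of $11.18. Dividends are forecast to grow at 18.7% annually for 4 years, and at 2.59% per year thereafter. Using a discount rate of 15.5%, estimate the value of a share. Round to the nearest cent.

$147.01

Two-stage DDM. Project D₁…D_4 at 0.187, terminal growth 0.0259, discount at r = 0.155.
D_1 = 13.2707
D_2 = 15.7523
D_3 = 18.6979
D_4 = 22.1945
Terminal value at t=4: TV = D_5/(r−g) = 22.7693/(0.155−0.0259) = 176.3695
P₀ = 13.2707/(1+0.155)^1 + 15.7523/(1+0.155)^2 + 18.6979/(1+0.155)^3 + 22.1945/(1+0.155)^4 + 176.3695/(1+0.155)^4 = 147.0095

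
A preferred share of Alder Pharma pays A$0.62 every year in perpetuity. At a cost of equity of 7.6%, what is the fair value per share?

Zero-growth DDM (perpetuity): P₀ = D/r = 0.62 / 0.076 = 8.1579

A$8.16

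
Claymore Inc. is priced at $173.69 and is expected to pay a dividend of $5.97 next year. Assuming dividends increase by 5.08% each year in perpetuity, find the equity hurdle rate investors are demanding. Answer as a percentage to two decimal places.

Rearranging the constant-growth DDM: r = D₁/P₀ + g.
r = 5.9700 / 173.69 + 0.0508 = 0.03437 + 0.0508 = 0.08517

8.52%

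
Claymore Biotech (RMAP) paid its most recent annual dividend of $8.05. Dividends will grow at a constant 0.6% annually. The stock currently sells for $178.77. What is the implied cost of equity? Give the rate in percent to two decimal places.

5.13%

Rearranging the constant-growth DDM: r = D₁/P₀ + g.
D₁ = 8.05 × (1 + 0.006) = 8.0983.
r = 8.0983 / 178.77 + 0.006 = 0.04530 + 0.006 = 0.05130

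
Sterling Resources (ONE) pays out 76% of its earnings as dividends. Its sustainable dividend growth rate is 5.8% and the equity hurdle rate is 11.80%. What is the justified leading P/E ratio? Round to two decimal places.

12.67

Justified leading P/E = b/(r−g) = 0.76/(0.118−0.058) = 12.6667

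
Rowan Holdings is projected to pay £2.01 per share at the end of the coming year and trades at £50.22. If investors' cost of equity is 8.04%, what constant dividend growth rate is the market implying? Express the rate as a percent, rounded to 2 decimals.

4.04%

From P₀ = D₁/(r − g), the implied growth is g = r − D₁/P₀.
g = 0.0804 − 2.01/50.22 = 0.0804 − 0.04002 = 0.04038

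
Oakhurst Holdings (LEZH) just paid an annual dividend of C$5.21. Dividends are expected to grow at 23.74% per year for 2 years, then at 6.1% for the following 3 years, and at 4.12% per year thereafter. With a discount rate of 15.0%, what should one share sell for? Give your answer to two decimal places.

C$72.41

Three-stage DDM. Project D₁…D_5; terminal Gordon value at t=5 with g = 0.0412; discount at r = 0.15.
D_1 = 6.4469
D_2 = 7.9773
D_3 = 8.4640
D_4 = 8.9803
D_5 = 9.5281
TV_5 = 9.9206/(0.15−0.0412) = 91.1821
P₀ = Σ Dₜ/(1+r)ᵗ + TV_5/(1+r)^5 = 72.4084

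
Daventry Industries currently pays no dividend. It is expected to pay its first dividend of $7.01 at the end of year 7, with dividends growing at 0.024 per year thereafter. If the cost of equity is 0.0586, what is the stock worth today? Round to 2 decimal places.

$143.96

Deferred-dividend DDM. At t=6 the remaining stream is a growing perpetuity with first payment D_7 = 7.01.
V_6 = D_7/(r−g) = 7.01/(0.0586−0.024) = 202.6012
P₀ = V_6/(1+r)^6 = 202.6012/(1+0.0586)^6 = 143.9629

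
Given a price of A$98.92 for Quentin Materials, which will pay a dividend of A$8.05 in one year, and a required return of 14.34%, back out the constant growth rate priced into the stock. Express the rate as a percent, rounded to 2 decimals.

6.20%

From P₀ = D₁/(r − g), the implied growth is g = r − D₁/P₀.
g = 0.1434 − 8.05/98.92 = 0.1434 − 0.08138 = 0.06202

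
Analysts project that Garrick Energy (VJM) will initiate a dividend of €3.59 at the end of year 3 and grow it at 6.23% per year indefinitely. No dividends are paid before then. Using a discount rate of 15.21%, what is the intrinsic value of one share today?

Deferred-dividend DDM. At t=2 the remaining stream is a growing perpetuity with first payment D_3 = 3.59.
V_2 = D_3/(r−g) = 3.59/(0.1521−0.0623) = 39.9777
P₀ = V_2/(1+r)^2 = 39.9777/(1+0.1521)^2 = 30.1188

€30.12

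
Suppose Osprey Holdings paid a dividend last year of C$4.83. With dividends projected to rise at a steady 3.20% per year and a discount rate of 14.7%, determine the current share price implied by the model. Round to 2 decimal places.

Gordon growth model: P₀ = D₁/(r − g). D₁ = 4.83 × (1 + 0.032) = 4.9846.
P₀ = 4.9846 / (0.147 − 0.032) = 4.9846 / 0.115 = 43.3440

C$43.34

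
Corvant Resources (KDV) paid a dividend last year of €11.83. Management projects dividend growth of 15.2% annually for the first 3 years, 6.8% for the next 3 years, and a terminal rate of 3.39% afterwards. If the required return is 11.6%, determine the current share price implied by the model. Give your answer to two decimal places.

€217.22

Three-stage DDM. Project D₁…D_6; terminal Gordon value at t=6 with g = 0.0339; discount at r = 0.116.
D_1 = 13.6282
D_2 = 15.6996
D_3 = 18.0860
D_4 = 19.3158
D_5 = 20.6293
D_6 = 22.0321
TV_6 = 22.7790/(0.116−0.0339) = 277.4542
P₀ = Σ Dₜ/(1+r)ᵗ + TV_6/(1+r)^6 = 217.2202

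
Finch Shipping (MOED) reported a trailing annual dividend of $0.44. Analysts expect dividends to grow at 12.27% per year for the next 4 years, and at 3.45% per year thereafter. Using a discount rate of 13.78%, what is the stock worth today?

$5.88

Two-stage DDM. Project D₁…D_4 at 0.1227, terminal growth 0.0345, discount at r = 0.1378.
D_1 = 0.4940
D_2 = 0.5546
D_3 = 0.6226
D_4 = 0.6990
Terminal value at t=4: TV = D_5/(r−g) = 0.7232/(0.1378−0.0345) = 7.0006
P₀ = 0.4940/(1+0.1378)^1 + 0.5546/(1+0.1378)^2 + 0.6226/(1+0.1378)^3 + 0.6990/(1+0.1378)^4 + 7.0006/(1+0.1378)^4 = 5.8795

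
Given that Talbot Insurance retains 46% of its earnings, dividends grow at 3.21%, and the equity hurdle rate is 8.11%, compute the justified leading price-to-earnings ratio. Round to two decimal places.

Payout ratio b = 1 − 0.46 = 0.54.
Justified leading P/E = b/(r−g) = 0.54/(0.0811−0.0321) = 11.0204

11.02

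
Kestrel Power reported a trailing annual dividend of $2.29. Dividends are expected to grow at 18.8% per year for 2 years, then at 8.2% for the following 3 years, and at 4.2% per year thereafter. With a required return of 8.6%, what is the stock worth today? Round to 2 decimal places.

$77.59

Three-stage DDM. Project D₁…D_5; terminal Gordon value at t=5 with g = 0.042; discount at r = 0.086.
D_1 = 2.7205
D_2 = 3.2320
D_3 = 3.4970
D_4 = 3.7838
D_5 = 4.0940
TV_5 = 4.2660/(0.086−0.042) = 96.9539
P₀ = Σ Dₜ/(1+r)ᵗ + TV_5/(1+r)^5 = 77.5886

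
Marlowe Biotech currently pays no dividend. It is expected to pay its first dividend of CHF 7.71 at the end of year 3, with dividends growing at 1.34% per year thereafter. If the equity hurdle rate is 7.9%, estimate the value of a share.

Deferred-dividend DDM. At t=2 the remaining stream is a growing perpetuity with first payment D_3 = 7.71.
V_2 = D_3/(r−g) = 7.71/(0.079−0.0134) = 117.5305
P₀ = V_2/(1+r)^2 = 117.5305/(1+0.079)^2 = 100.9503

CHF 100.95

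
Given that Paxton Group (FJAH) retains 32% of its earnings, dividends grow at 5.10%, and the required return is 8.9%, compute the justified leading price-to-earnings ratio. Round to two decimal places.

17.89

Payout ratio b = 1 − 0.32 = 0.68.
Justified leading P/E = b/(r−g) = 0.68/(0.089−0.051) = 17.8947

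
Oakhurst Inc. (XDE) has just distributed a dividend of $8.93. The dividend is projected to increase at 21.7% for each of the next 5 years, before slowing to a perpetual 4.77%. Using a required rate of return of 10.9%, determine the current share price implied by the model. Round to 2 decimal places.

$302.41

Two-stage DDM. Project D₁…D_5 at 0.217, terminal growth 0.0477, discount at r = 0.109.
D_1 = 10.8678
D_2 = 13.2261
D_3 = 16.0962
D_4 = 19.5891
D_5 = 23.8399
Terminal value at t=5: TV = D_6/(r−g) = 24.9771/(0.109−0.0477) = 407.4561
P₀ = 10.8678/(1+0.109)^1 + 13.2261/(1+0.109)^2 + 16.0962/(1+0.109)^3 + 19.5891/(1+0.109)^4 + 23.8399/(1+0.109)^5 + 407.4561/(1+0.109)^5 = 302.4147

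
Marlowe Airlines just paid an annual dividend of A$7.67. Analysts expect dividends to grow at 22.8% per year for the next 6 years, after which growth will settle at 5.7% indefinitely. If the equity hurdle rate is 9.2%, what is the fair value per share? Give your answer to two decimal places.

A$539.25

Two-stage DDM. Project D₁…D_6 at 0.228, terminal growth 0.057, discount at r = 0.092.
D_1 = 9.4188
D_2 = 11.5662
D_3 = 14.2033
D_4 = 17.4417
D_5 = 21.4184
D_6 = 26.3018
Terminal value at t=6: TV = D_7/(r−g) = 27.8010/(0.092−0.057) = 794.3145
P₀ = 9.4188/(1+0.092)^1 + 11.5662/(1+0.092)^2 + 14.2033/(1+0.092)^3 + 17.4417/(1+0.092)^4 + 21.4184/(1+0.092)^5 + 26.3018/(1+0.092)^6 + 794.3145/(1+0.092)^6 = 539.2457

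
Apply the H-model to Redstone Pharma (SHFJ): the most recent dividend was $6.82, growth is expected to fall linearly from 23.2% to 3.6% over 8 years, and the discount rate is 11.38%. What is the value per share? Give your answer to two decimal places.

$159.54

H-model: P₀ = D₀[(1+g_L) + H(g_S−g_L)]/(r−g_L), with H = 8/2 = 4.
P₀ = 6.82 × [(1+0.036) + 4×(0.232−0.036)] / (0.1138−0.036)
   = 6.82 × 1.8200 / 0.0778 = 159.5424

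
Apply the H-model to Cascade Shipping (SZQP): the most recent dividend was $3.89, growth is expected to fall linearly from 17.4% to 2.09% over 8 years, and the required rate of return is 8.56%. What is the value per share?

H-model: P₀ = D₀[(1+g_L) + H(g_S−g_L)]/(r−g_L), with H = 8/2 = 4.
P₀ = 3.89 × [(1+0.0209) + 4×(0.174−0.0209)] / (0.0856−0.0209)
   = 3.89 × 1.6333 / 0.0647 = 98.2000

$98.20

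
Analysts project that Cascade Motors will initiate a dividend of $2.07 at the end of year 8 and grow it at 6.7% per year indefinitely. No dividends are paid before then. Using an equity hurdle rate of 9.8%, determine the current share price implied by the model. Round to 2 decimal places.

$34.71

Deferred-dividend DDM. At t=7 the remaining stream is a growing perpetuity with first payment D_8 = 2.07.
V_7 = D_8/(r−g) = 2.07/(0.098−0.067) = 66.7742
P₀ = V_7/(1+r)^7 = 66.7742/(1+0.098)^7 = 34.7050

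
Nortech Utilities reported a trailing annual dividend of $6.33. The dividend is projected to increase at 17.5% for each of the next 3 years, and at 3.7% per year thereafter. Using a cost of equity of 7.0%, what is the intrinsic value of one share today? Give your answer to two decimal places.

Two-stage DDM. Project D₁…D_3 at 0.175, terminal growth 0.037, discount at r = 0.07.
D_1 = 7.4378
D_2 = 8.7394
D_3 = 10.2687
Terminal value at t=3: TV = D_4/(r−g) = 10.6487/(0.07−0.037) = 322.6875
P₀ = 7.4378/(1+0.07)^1 + 8.7394/(1+0.07)^2 + 10.2687/(1+0.07)^3 + 322.6875/(1+0.07)^3 = 286.3759

$286.38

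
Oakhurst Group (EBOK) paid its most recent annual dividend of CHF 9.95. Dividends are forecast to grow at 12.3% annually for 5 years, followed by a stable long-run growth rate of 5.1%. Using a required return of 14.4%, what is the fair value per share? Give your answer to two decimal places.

Two-stage DDM. Project D₁…D_5 at 0.123, terminal growth 0.051, discount at r = 0.144.
D_1 = 11.1738
D_2 = 12.5482
D_3 = 14.0917
D_4 = 15.8249
D_5 = 17.7714
Terminal value at t=5: TV = D_6/(r−g) = 18.6778/(0.144−0.051) = 200.8360
P₀ = 11.1738/(1+0.144)^1 + 12.5482/(1+0.144)^2 + 14.0917/(1+0.144)^3 + 15.8249/(1+0.144)^4 + 17.7714/(1+0.144)^5 + 200.8360/(1+0.144)^5 = 149.5735

CHF 149.57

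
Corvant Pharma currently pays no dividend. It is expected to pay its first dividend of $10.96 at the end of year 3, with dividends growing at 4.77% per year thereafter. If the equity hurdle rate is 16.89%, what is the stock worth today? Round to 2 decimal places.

Deferred-dividend DDM. At t=2 the remaining stream is a growing perpetuity with first payment D_3 = 10.96.
V_2 = D_3/(r−g) = 10.96/(0.1689−0.0477) = 90.4290
P₀ = V_2/(1+r)^2 = 90.4290/(1+0.1689)^2 = 66.1840

$66.18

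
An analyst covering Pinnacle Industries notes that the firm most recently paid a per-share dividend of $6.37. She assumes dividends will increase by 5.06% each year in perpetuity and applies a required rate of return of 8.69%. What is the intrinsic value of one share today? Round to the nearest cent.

$184.36

Gordon growth model: P₀ = D₁/(r − g). D₁ = 6.37 × (1 + 0.0506) = 6.6923.
P₀ = 6.6923 / (0.0869 − 0.0506) = 6.6923 / 0.0363 = 184.3615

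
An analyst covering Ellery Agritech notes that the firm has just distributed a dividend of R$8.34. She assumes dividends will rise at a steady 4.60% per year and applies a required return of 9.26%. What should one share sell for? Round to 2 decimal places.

Gordon growth model: P₀ = D₁/(r − g). D₁ = 8.34 × (1 + 0.046) = 8.7236.
P₀ = 8.7236 / (0.0926 − 0.046) = 8.7236 / 0.0466 = 187.2026

R$187.20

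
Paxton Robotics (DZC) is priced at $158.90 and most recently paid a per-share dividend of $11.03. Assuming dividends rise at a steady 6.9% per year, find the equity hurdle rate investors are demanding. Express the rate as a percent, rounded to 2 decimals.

14.32%

Rearranging the constant-growth DDM: r = D₁/P₀ + g.
D₁ = 11.03 × (1 + 0.069) = 11.7911.
r = 11.7911 / 158.90 + 0.069 = 0.07420 + 0.069 = 0.14320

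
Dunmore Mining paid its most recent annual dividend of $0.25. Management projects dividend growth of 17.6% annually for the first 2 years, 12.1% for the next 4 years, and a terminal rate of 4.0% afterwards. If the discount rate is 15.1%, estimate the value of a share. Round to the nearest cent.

$3.69

Three-stage DDM. Project D₁…D_6; terminal Gordon value at t=6 with g = 0.04; discount at r = 0.151.
D_1 = 0.2940
D_2 = 0.3457
D_3 = 0.3876
D_4 = 0.4345
D_5 = 0.4870
D_6 = 0.5460
TV_6 = 0.5678/(0.151−0.04) = 5.1155
P₀ = Σ Dₜ/(1+r)ᵗ + TV_6/(1+r)^6 = 3.6941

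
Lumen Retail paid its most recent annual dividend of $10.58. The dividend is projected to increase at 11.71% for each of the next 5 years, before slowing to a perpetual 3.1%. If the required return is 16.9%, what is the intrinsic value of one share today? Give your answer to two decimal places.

$109.24

Two-stage DDM. Project D₁…D_5 at 0.1171, terminal growth 0.031, discount at r = 0.169.
D_1 = 11.8189
D_2 = 13.2029
D_3 = 14.7490
D_4 = 16.4761
D_5 = 18.4054
Terminal value at t=5: TV = D_6/(r−g) = 18.9760/(0.169−0.031) = 137.5072
P₀ = 11.8189/(1+0.169)^1 + 13.2029/(1+0.169)^2 + 14.7490/(1+0.169)^3 + 16.4761/(1+0.169)^4 + 18.4054/(1+0.169)^5 + 137.5072/(1+0.169)^5 = 109.2449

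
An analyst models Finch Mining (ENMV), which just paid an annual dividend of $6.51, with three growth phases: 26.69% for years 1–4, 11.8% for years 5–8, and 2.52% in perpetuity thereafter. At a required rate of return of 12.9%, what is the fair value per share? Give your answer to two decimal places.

Three-stage DDM. Project D₁…D_8; terminal Gordon value at t=8 with g = 0.0252; discount at r = 0.129.
D_1 = 8.2475
D_2 = 10.4488
D_3 = 13.2376
D_4 = 16.7707
D_5 = 18.7496
D_6 = 20.9621
D_7 = 23.4356
D_8 = 26.2010
TV_8 = 26.8612/(0.129−0.0252) = 258.7789
P₀ = Σ Dₜ/(1+r)ᵗ + TV_8/(1+r)^8 = 173.3507

$173.35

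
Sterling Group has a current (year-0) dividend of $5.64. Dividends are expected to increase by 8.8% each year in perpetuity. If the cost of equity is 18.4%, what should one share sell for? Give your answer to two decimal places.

$63.92

Gordon growth model: P₀ = D₁/(r − g). D₁ = 5.64 × (1 + 0.088) = 6.1363.
P₀ = 6.1363 / (0.184 − 0.088) = 6.1363 / 0.096 = 63.9200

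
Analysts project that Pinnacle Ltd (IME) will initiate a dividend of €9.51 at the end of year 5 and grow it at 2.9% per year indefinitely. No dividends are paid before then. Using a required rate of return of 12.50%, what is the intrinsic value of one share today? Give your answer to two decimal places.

Deferred-dividend DDM. At t=4 the remaining stream is a growing perpetuity with first payment D_5 = 9.51.
V_4 = D_5/(r−g) = 9.51/(0.125−0.029) = 99.0625
P₀ = V_4/(1+r)^4 = 99.0625/(1+0.125)^4 = 61.8442

€61.84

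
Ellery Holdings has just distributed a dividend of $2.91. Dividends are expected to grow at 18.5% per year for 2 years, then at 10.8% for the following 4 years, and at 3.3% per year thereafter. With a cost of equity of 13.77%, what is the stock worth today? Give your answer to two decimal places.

Three-stage DDM. Project D₁…D_6; terminal Gordon value at t=6 with g = 0.033; discount at r = 0.1377.
D_1 = 3.4484
D_2 = 4.0863
D_3 = 4.5276
D_4 = 5.0166
D_5 = 5.5584
D_6 = 6.1587
TV_6 = 6.3619/(0.1377−0.033) = 60.7634
P₀ = Σ Dₜ/(1+r)ᵗ + TV_6/(1+r)^6 = 46.0336

$46.03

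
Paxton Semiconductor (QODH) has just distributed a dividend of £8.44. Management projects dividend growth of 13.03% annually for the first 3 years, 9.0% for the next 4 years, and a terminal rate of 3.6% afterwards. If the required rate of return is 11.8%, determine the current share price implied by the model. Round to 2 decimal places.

Three-stage DDM. Project D₁…D_7; terminal Gordon value at t=7 with g = 0.036; discount at r = 0.118.
D_1 = 9.5397
D_2 = 10.7828
D_3 = 12.1878
D_4 = 13.2847
D_5 = 14.4803
D_6 = 15.7835
D_7 = 17.2040
TV_7 = 17.8234/(0.118−0.036) = 217.3579
P₀ = Σ Dₜ/(1+r)ᵗ + TV_7/(1+r)^7 = 158.1971

£158.20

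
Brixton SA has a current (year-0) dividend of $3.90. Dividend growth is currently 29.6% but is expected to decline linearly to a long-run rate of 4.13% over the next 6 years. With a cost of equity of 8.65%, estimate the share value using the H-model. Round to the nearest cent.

$155.78

H-model: P₀ = D₀[(1+g_L) + H(g_S−g_L)]/(r−g_L), with H = 6/2 = 3.
P₀ = 3.90 × [(1+0.0413) + 3×(0.296−0.0413)] / (0.0865−0.0413)
   = 3.90 × 1.8054 / 0.0452 = 155.7757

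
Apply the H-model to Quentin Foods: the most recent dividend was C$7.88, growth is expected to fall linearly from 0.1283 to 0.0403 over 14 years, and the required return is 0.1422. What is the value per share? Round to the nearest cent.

C$128.08

H-model: P₀ = D₀[(1+g_L) + H(g_S−g_L)]/(r−g_L), with H = 14/2 = 7.
P₀ = 7.88 × [(1+0.0403) + 7×(0.1283−0.0403)] / (0.1422−0.0403)
   = 7.88 × 1.6563 / 0.1019 = 128.0829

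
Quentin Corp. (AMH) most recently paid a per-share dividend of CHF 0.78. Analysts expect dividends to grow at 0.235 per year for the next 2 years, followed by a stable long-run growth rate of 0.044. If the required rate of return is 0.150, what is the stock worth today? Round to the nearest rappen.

CHF 10.60

Two-stage DDM. Project D₁…D_2 at 0.235, terminal growth 0.044, discount at r = 0.15.
D_1 = 0.9633
D_2 = 1.1897
Terminal value at t=2: TV = D_3/(r−g) = 1.2420/(0.15−0.044) = 11.7172
P₀ = 0.9633/(1+0.15)^1 + 1.1897/(1+0.15)^2 + 11.7172/(1+0.15)^2 = 10.5971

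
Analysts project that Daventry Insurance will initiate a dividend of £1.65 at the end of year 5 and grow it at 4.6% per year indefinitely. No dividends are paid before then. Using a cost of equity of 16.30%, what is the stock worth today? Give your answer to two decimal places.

£7.71

Deferred-dividend DDM. At t=4 the remaining stream is a growing perpetuity with first payment D_5 = 1.65.
V_4 = D_5/(r−g) = 1.65/(0.163−0.046) = 14.1026
P₀ = V_4/(1+r)^4 = 14.1026/(1+0.163)^4 = 7.7087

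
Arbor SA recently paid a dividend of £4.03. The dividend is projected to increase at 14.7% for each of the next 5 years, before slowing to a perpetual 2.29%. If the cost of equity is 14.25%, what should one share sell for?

£55.54

Two-stage DDM. Project D₁…D_5 at 0.147, terminal growth 0.0229, discount at r = 0.1425.
D_1 = 4.6224
D_2 = 5.3019
D_3 = 6.0813
D_4 = 6.9752
D_5 = 8.0006
Terminal value at t=5: TV = D_6/(r−g) = 8.1838/(0.1425−0.0229) = 68.4265
P₀ = 4.6224/(1+0.1425)^1 + 5.3019/(1+0.1425)^2 + 6.0813/(1+0.1425)^3 + 6.9752/(1+0.1425)^4 + 8.0006/(1+0.1425)^5 + 68.4265/(1+0.1425)^5 = 55.5408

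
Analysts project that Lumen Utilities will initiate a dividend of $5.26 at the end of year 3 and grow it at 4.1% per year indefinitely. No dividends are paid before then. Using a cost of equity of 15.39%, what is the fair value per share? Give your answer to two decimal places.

Deferred-dividend DDM. At t=2 the remaining stream is a growing perpetuity with first payment D_3 = 5.26.
V_2 = D_3/(r−g) = 5.26/(0.1539−0.041) = 46.5899
P₀ = V_2/(1+r)^2 = 46.5899/(1+0.1539)^2 = 34.9909

$34.99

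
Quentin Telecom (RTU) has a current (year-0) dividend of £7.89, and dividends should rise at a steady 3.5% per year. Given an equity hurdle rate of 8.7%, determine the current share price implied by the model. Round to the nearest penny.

Gordon growth model: P₀ = D₁/(r − g). D₁ = 7.89 × (1 + 0.035) = 8.1661.
P₀ = 8.1661 / (0.087 − 0.035) = 8.1661 / 0.052 = 157.0413

£157.04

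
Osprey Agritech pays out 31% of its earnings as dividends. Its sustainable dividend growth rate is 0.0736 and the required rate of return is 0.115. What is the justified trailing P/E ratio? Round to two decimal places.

8.04

Justified trailing P/E = b(1+g)/(r−g) = 0.31×(1+0.0736)/(0.115−0.0736) = 8.0390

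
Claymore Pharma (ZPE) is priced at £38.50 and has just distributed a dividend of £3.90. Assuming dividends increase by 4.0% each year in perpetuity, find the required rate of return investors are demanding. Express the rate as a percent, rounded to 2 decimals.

14.54%

Rearranging the constant-growth DDM: r = D₁/P₀ + g.
D₁ = 3.90 × (1 + 0.04) = 4.0560.
r = 4.0560 / 38.50 + 0.04 = 0.10535 + 0.04 = 0.14535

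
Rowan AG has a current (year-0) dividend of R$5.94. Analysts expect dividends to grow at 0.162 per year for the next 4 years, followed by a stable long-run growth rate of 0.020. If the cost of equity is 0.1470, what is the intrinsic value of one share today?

Two-stage DDM. Project D₁…D_4 at 0.162, terminal growth 0.02, discount at r = 0.147.
D_1 = 6.9023
D_2 = 8.0204
D_3 = 9.3198
D_4 = 10.8296
Terminal value at t=4: TV = D_5/(r−g) = 11.0462/(0.147−0.02) = 86.9776
P₀ = 6.9023/(1+0.147)^1 + 8.0204/(1+0.147)^2 + 9.3198/(1+0.147)^3 + 10.8296/(1+0.147)^4 + 86.9776/(1+0.147)^4 = 74.7991

R$74.80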